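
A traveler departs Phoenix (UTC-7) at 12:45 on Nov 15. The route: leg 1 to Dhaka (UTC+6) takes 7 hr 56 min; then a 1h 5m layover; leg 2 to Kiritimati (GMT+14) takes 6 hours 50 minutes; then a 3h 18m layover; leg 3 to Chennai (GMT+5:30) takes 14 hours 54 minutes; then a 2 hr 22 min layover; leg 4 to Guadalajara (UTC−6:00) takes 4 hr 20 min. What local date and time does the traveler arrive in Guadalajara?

06:30 on November 17

Convert departure to UTC: 12:45 + 7:00 = 19:45 UTC on Nov 15.
Add 7 hours and 56 minutes leg 1 → 03:41 UTC (Nov 16).
Add 1 hour and 5 minutes layover in Dhaka → 04:46 UTC.
Add 6 hours 50 minutes leg 2 → 11:36 UTC.
Add 3 hours and 18 minutes layover in Kiritimati → 14:54 UTC.
Add 14 hours 54 minutes leg 3 → 05:48 UTC (Nov 17).
Add 2 hours 22 minutes layover in Chennai → 08:10 UTC.
Add 4 hours 20 minutes leg 4 → 12:30 UTC.
Guadalajara is UTC−6:00, so local arrival = 12:30 − 6:00 = 06:30 on Nov 17.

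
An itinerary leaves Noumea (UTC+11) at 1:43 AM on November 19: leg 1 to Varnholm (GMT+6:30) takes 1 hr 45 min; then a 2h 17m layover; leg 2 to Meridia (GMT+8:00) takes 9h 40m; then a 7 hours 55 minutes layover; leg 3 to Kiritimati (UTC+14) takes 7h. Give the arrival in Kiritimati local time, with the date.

9:20 AM on November 20

Convert departure to UTC: 1:43 AM − 11:00 = 2:43 PM UTC on Nov 18.
Add 1 hour and 45 minutes leg 1 → 4:28 PM UTC.
Add 2 hours 17 minutes layover in Varnholm → 6:45 PM UTC.
Add 9 hours and 40 minutes leg 2 → 4:25 AM UTC (Nov 19).
Add 7 hours and 55 minutes layover in Meridia → 12:20 PM UTC.
Add 7 hours leg 3 → 7:20 PM UTC.
Kiritimati is UTC+14:00, so local arrival = 7:20 PM + 14:00 = 9:20 AM on Nov 20.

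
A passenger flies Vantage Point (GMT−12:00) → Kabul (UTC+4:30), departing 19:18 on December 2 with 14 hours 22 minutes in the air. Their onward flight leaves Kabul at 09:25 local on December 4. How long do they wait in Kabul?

7 hours 15 minutes

Convert departure to UTC: 19:18 + 12:00 = 07:18 UTC on Dec 3.
Add 14 hours 22 minutes flight time → 21:40 UTC.
Kabul is UTC+4:30, so local arrival = 21:40 + 4:30 = 02:10 on Dec 4.
Layover = 09:25 − 02:10 = 7 hours 15 minutes.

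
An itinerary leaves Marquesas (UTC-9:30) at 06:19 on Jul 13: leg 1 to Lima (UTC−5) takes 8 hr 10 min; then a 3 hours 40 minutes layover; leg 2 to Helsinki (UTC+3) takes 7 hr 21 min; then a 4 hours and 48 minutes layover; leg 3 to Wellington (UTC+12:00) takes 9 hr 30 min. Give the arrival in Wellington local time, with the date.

Convert departure to UTC: 06:19 + 9:30 = 15:49 UTC on Jul 13.
Add 8 hours and 10 minutes leg 1 → 23:59 UTC.
Add 3 hours 40 minutes layover in Lima → 03:39 UTC (Jul 14).
Add 7 hours and 21 minutes leg 2 → 11:00 UTC.
Add 4 hours 48 minutes layover in Helsinki → 15:48 UTC.
Add 9 hours and 30 minutes leg 3 → 01:18 UTC (Jul 15).
Wellington is UTC+12:00, so local arrival = 01:18 + 12:00 = 13:18 on Jul 15.

13:18 on July 15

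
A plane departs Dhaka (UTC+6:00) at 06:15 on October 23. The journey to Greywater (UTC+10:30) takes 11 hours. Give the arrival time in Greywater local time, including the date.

21:45 on Oct 23

Convert departure to UTC: 06:15 − 6:00 = 00:15 UTC on Oct 23.
Add 11 hours travel time → 11:15 UTC.
Greywater is UTC+10:30, so local arrival = 11:15 + 10:30 = 21:45 on Oct 23.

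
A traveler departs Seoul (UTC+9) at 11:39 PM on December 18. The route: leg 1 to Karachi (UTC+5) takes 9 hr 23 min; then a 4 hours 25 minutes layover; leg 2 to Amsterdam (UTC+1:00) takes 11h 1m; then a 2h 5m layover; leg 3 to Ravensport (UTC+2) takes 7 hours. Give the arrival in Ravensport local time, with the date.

2:33 AM on Dec 20

Convert departure to UTC: 11:39 PM − 9:00 = 2:39 PM UTC on Dec 18.
Add 9 hours 23 minutes leg 1 → 12:02 AM UTC (Dec 19).
Add 4 hours 25 minutes layover in Karachi → 4:27 AM UTC.
Add 11 hours and 1 minute leg 2 → 3:28 PM UTC.
Add 2 hours 5 minutes layover in Amsterdam → 5:33 PM UTC.
Add 7 hours leg 3 → 12:33 AM UTC (Dec 20).
Ravensport is UTC+2:00, so local arrival = 12:33 AM + 2:00 = 2:33 AM on Dec 20.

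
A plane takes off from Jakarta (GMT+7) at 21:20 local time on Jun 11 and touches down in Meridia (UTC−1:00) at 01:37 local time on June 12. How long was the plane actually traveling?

Departure in UTC: 21:20 − 7:00 = 14:20 on Jun 11.
Arrival in UTC: 01:37 + 1:00 = 02:37 on Jun 12.
Elapsed = 02:37 − 14:20 (+1 day) = 12 hours 17 minutes.

12 hours 17 minutes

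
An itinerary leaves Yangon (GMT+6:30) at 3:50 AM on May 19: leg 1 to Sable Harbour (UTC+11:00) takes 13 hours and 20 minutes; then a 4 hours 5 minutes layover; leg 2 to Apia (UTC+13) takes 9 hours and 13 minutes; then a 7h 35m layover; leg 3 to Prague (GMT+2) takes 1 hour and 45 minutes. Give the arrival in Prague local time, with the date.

Convert departure to UTC: 3:50 AM − 6:30 = 9:20 PM UTC on May 18.
Add 13 hours 20 minutes leg 1 → 10:40 AM UTC (May 19).
Add 4 hours 5 minutes layover in Sable Harbour → 2:45 PM UTC.
Add 9 hours 13 minutes leg 2 → 11:58 PM UTC.
Add 7 hours 35 minutes layover in Apia → 7:33 AM UTC (May 20).
Add 1 hour and 45 minutes leg 3 → 9:18 AM UTC.
Prague is UTC+2:00, so local arrival = 9:18 AM + 2:00 = 11:18 AM on May 20.

11:18 AM on May 20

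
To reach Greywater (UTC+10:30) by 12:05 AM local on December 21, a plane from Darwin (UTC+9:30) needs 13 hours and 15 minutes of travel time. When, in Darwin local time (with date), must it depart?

9:50 AM on Dec 20

Target arrival in UTC: 12:05 AM − 10:30 = 1:35 PM on Dec 20.
Subtract 13 hours 15 minutes → departure 12:20 AM UTC on Dec 20.
Darwin is UTC+9:30: 12:20 AM + 9:30 = 9:50 AM on Dec 20.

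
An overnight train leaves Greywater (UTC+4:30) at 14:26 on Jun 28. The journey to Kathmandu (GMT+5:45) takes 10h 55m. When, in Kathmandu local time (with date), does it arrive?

02:36 on Jun 29

Kathmandu is 1:15 ahead of Greywater.
After 10 hours 55 minutes it is 01:21 (Jun 29) in Greywater.
Shift by the zone difference: 01:21 + 1:15 = 02:36 on Jun 29 in Kathmandu.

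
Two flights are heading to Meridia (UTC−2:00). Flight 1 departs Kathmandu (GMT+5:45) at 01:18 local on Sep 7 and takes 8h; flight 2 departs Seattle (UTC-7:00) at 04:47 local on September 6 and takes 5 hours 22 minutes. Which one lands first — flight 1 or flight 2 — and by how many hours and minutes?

the second, by 10 hours 24 minutes

Flight 1 in UTC: 01:18 − 5:45 = 19:33 on Sep 6.
+8 hours → arrive 03:33 UTC on Sep 7.
Flight 2 in UTC: 04:47 + 7:00 = 11:47 on Sep 6.
+5 hours and 22 minutes → arrive 17:09 UTC on Sep 6.
Flight 2 lands earlier by 10 hours 24 minutes.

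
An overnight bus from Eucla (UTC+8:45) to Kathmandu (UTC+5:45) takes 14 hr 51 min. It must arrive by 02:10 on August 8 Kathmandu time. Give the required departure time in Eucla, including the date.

Target arrival in UTC: 02:10 − 5:45 = 20:25 on Aug 7.
Subtract 14 hours 51 minutes → departure 05:34 UTC on Aug 7.
Eucla is UTC+8:45: 05:34 + 8:45 = 14:19 on Aug 7.

14:19 on August 7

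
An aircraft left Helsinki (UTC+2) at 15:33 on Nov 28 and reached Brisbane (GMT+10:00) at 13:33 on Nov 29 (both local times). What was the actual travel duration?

Departure in UTC: 15:33 − 2:00 = 13:33 on Nov 28.
Arrival in UTC: 13:33 − 10:00 = 03:33 on Nov 29.
Elapsed = 03:33 − 13:33 (+1 day) = 14 hours.

14 hours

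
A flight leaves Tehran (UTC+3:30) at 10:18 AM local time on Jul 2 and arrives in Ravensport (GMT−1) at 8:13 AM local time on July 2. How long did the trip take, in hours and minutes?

2 hours 25 minutes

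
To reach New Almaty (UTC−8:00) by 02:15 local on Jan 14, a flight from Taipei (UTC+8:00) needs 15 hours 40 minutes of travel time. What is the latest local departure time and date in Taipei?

02:35 on January 14

Target arrival in UTC: 02:15 + 8:00 = 10:15 on Jan 14.
Subtract 15 hours and 40 minutes → departure 18:35 UTC on Jan 13.
Taipei is UTC+8:00: 18:35 + 8:00 = 02:35 on Jan 14.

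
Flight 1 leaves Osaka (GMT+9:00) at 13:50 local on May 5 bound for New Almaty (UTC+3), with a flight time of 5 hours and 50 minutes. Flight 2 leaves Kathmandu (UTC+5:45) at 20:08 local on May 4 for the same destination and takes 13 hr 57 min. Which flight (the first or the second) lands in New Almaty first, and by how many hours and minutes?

the second, by 6 hours 20 minutes

Flight 1 in UTC: 13:50 − 9:00 = 04:50 on May 5.
+5 hours and 50 minutes → arrive 10:40 UTC on May 5.
Flight 2 in UTC: 20:08 − 5:45 = 14:23 on May 4.
+13 hours 57 minutes → arrive 04:20 UTC on May 5.
Flight 2 lands earlier by 6 hours 20 minutes.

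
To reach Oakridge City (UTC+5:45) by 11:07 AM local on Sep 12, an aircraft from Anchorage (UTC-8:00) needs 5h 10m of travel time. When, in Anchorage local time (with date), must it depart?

4:12 PM on September 11

Target arrival in UTC: 11:07 AM − 5:45 = 5:22 AM on Sep 12.
Subtract 5 hours 10 minutes → departure 12:12 AM UTC on Sep 12.
Anchorage is UTC−8:00: 12:12 AM − 8:00 = 4:12 PM on Sep 11.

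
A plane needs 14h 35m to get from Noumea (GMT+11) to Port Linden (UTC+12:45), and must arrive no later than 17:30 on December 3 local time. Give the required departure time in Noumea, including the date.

Target arrival in UTC: 17:30 − 12:45 = 04:45 on Dec 3.
Subtract 14 hours 35 minutes → departure 14:10 UTC on Dec 2.
Noumea is UTC+11:00: 14:10 + 11:00 = 01:10 on Dec 3.

01:10 on December 3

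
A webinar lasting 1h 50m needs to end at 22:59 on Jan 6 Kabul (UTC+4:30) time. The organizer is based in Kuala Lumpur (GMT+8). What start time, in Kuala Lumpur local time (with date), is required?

Target end time in UTC: 22:59 − 4:30 = 18:29 on Jan 6.
Subtract 1 hour and 50 minutes → start 16:39 UTC on Jan 6.
Kuala Lumpur is UTC+8:00: 16:39 + 8:00 = 00:39 on Jan 7.

00:39 on Jan 7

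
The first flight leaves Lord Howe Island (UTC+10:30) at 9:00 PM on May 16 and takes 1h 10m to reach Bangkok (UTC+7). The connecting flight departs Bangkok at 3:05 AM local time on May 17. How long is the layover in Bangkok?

8 hours 25 minutes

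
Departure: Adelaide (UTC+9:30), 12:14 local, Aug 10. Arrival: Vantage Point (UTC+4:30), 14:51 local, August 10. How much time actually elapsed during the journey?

7 hours 37 minutes

Departure in UTC: 12:14 − 9:30 = 02:44 on Aug 10.
Arrival in UTC: 14:51 − 4:30 = 10:21 on Aug 10.
Elapsed = 10:21 − 02:44 = 7 hours 37 minutes.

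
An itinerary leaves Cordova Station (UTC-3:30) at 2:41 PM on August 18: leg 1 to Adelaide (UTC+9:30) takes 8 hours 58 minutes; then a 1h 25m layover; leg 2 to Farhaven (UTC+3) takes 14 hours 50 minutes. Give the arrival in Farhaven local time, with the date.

Convert departure to UTC: 2:41 PM + 3:30 = 6:11 PM UTC on Aug 18.
Add 8 hours and 58 minutes leg 1 → 3:09 AM UTC (Aug 19).
Add 1 hour 25 minutes layover in Adelaide → 4:34 AM UTC.
Add 14 hours 50 minutes leg 2 → 7:24 PM UTC.
Farhaven is UTC+3:00, so local arrival = 7:24 PM + 3:00 = 10:24 PM on Aug 19.

10:24 PM on Aug 19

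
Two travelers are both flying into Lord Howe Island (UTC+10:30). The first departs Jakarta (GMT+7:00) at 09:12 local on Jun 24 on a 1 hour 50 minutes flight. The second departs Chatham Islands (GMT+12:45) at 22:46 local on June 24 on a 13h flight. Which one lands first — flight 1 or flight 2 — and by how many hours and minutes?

the first, by 18 hours 59 minutes

Flight 1 in UTC: 09:12 − 7:00 = 02:12 on Jun 24.
+1 hour 50 minutes → arrive 04:02 UTC on Jun 24.
Flight 2 in UTC: 22:46 − 12:45 = 10:01 on Jun 24.
+13 hours → arrive 23:01 UTC on Jun 24.
Flight 1 lands earlier by 18 hours 59 minutes.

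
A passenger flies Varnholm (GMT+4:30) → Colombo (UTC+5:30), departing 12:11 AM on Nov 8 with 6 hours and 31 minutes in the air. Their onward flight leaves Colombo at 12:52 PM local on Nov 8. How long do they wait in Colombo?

5 hours 10 minutes

Convert departure to UTC: 12:11 AM − 4:30 = 7:41 PM UTC on Nov 7.
Add 6 hours and 31 minutes flight time → 2:12 AM UTC (Nov 8).
Colombo is UTC+5:30, so local arrival = 2:12 AM + 5:30 = 7:42 AM on Nov 8.
Layover = 12:52 PM − 7:42 AM = 5 hours 10 minutes.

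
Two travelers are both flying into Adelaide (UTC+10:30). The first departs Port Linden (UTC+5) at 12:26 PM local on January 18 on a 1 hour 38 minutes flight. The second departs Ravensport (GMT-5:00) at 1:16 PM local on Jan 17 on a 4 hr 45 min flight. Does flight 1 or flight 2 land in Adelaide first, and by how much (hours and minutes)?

Flight 1 in UTC: 12:26 PM − 5:00 = 7:26 AM on Jan 18.
+1 hour and 38 minutes → arrive 9:04 AM UTC on Jan 18.
Flight 2 in UTC: 1:16 PM + 5:00 = 6:16 PM on Jan 17.
+4 hours and 45 minutes → arrive 11:01 PM UTC on Jan 17.
Flight 2 lands earlier by 10 hours 3 minutes.

the second, by 10 hours 3 minutes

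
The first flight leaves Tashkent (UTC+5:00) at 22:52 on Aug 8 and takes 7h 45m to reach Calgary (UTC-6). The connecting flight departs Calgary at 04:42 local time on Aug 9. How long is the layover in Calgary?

9 hours 5 minutes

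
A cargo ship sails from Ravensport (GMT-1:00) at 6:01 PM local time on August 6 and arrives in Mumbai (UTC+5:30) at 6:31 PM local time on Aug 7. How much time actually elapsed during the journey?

18 hours

Departure in UTC: 6:01 PM + 1:00 = 7:01 PM on Aug 6.
Arrival in UTC: 6:31 PM − 5:30 = 1:01 PM on Aug 7.
Elapsed = 1:01 PM − 7:01 PM (+1 day) = 18 hours.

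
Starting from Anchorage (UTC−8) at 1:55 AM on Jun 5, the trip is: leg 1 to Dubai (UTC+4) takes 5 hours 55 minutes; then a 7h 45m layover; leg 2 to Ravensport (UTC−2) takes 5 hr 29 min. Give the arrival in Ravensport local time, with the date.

3:04 AM on Jun 6

Convert departure to UTC: 1:55 AM + 8:00 = 9:55 AM UTC on Jun 5.
Add 5 hours and 55 minutes leg 1 → 3:50 PM UTC.
Add 7 hours 45 minutes layover in Dubai → 11:35 PM UTC.
Add 5 hours and 29 minutes leg 2 → 5:04 AM UTC (Jun 6).
Ravensport is UTC−2:00, so local arrival = 5:04 AM − 2:00 = 3:04 AM on Jun 6.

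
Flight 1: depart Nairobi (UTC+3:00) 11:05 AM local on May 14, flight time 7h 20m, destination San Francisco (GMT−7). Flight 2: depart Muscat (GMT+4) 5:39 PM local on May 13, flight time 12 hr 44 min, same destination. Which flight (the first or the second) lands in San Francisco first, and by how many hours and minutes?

the second, by 13 hours 2 minutes

Flight 1 in UTC: 11:05 AM − 3:00 = 8:05 AM on May 14.
+7 hours and 20 minutes → arrive 3:25 PM UTC on May 14.
Flight 2 in UTC: 5:39 PM − 4:00 = 1:39 PM on May 13.
+12 hours and 44 minutes → arrive 2:23 AM UTC on May 14.
Flight 2 lands earlier by 13 hours 2 minutes.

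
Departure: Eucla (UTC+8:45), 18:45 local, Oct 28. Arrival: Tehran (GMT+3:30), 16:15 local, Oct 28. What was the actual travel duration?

Tehran is 5:15 behind Eucla.
Clock-face elapsed time (ignoring zones) is −2 hours 30 minutes.
Actual elapsed = −2 hours 30 minutes + 5:15 = 2 hours 45 minutes.

2 hours 45 minutes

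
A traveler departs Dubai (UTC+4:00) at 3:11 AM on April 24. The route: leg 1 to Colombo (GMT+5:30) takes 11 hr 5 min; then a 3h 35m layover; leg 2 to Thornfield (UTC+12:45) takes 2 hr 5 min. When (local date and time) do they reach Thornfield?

4:41 AM on April 25

Convert departure to UTC: 3:11 AM − 4:00 = 11:11 PM UTC on Apr 23.
Add 11 hours and 5 minutes leg 1 → 10:16 AM UTC (Apr 24).
Add 3 hours 35 minutes layover in Colombo → 1:51 PM UTC.
Add 2 hours and 5 minutes leg 2 → 3:56 PM UTC.
Thornfield is UTC+12:45, so local arrival = 3:56 PM + 12:45 = 4:41 AM on Apr 25.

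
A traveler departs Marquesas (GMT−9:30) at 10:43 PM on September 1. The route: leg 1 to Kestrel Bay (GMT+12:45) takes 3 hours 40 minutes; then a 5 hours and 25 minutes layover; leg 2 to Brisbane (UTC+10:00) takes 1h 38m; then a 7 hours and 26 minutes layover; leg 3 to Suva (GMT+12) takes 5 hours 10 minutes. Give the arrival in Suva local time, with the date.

7:32 PM on September 3

Convert departure to UTC: 10:43 PM + 9:30 = 8:13 AM UTC on Sep 2.
Add 3 hours 40 minutes leg 1 → 11:53 AM UTC.
Add 5 hours 25 minutes layover in Kestrel Bay → 5:18 PM UTC.
Add 1 hour and 38 minutes leg 2 → 6:56 PM UTC.
Add 7 hours and 26 minutes layover in Brisbane → 2:22 AM UTC (Sep 3).
Add 5 hours 10 minutes leg 3 → 7:32 AM UTC.
Suva is UTC+12:00, so local arrival = 7:32 AM + 12:00 = 7:32 PM on Sep 3.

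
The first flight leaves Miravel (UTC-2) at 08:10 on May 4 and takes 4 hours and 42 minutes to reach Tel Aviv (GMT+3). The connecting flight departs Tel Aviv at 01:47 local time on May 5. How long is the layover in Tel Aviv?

7 hours 55 minutes

Convert departure to UTC: 08:10 + 2:00 = 10:10 UTC on May 4.
Add 4 hours and 42 minutes flight time → 14:52 UTC.
Tel Aviv is UTC+3:00, so local arrival = 14:52 + 3:00 = 17:52 on May 4.
Layover = 01:47 − 17:52 (+1 day) = 7 hours 55 minutes.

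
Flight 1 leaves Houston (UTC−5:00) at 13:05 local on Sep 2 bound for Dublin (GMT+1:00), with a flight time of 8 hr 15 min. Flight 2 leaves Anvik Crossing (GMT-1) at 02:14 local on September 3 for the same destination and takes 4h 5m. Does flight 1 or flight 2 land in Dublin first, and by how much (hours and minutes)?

Flight 1 in UTC: 13:05 + 5:00 = 18:05 on Sep 2.
+8 hours and 15 minutes → arrive 02:20 UTC on Sep 3.
Flight 2 in UTC: 02:14 + 1:00 = 03:14 on Sep 3.
+4 hours and 5 minutes → arrive 07:19 UTC on Sep 3.
Flight 1 lands earlier by 4 hours 59 minutes.

the first, by 4 hours 59 minutes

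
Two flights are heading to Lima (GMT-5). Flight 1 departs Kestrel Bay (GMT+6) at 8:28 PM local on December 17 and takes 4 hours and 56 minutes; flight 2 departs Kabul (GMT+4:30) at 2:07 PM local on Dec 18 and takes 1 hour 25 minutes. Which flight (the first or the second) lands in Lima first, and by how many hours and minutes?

the first, by 15 hours 38 minutes

Flight 1 in UTC: 8:28 PM − 6:00 = 2:28 PM on Dec 17.
+4 hours 56 minutes → arrive 7:24 PM UTC on Dec 17.
Flight 2 in UTC: 2:07 PM − 4:30 = 9:37 AM on Dec 18.
+1 hour and 25 minutes → arrive 11:02 AM UTC on Dec 18.
Flight 1 lands earlier by 15 hours 38 minutes.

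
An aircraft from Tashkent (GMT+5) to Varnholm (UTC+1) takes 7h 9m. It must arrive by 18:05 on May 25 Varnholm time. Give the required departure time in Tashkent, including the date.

Target arrival in UTC: 18:05 − 1:00 = 17:05 on May 25.
Subtract 7 hours 9 minutes → departure 09:56 UTC on May 25.
Tashkent is UTC+5:00: 09:56 + 5:00 = 14:56 on May 25.

14:56 on May 25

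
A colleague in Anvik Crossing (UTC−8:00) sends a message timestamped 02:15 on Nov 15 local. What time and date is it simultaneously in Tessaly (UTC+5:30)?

15:45 on November 15

Tessaly is 13:30 ahead of Anvik Crossing.
Shift by the zone difference: 02:15 + 13:30 = 15:45 on Nov 15 in Tessaly.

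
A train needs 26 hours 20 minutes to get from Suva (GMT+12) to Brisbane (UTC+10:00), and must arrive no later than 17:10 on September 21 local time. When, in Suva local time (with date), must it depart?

16:50 on Sep 20

Target arrival in UTC: 17:10 − 10:00 = 07:10 on Sep 21.
Subtract 26 hours 20 minutes → departure 04:50 UTC on Sep 20.
Suva is UTC+12:00: 04:50 + 12:00 = 16:50 on Sep 20.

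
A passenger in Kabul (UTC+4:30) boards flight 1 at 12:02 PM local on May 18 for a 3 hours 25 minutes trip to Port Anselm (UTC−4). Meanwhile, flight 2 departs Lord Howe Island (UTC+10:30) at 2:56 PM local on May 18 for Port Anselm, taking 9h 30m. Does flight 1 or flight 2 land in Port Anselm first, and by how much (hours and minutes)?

the first, by 2 hours 59 minutes

Flight 1 in UTC: 12:02 PM − 4:30 = 7:32 AM on May 18.
+3 hours 25 minutes → arrive 10:57 AM UTC on May 18.
Flight 2 in UTC: 2:56 PM − 10:30 = 4:26 AM on May 18.
+9 hours and 30 minutes → arrive 1:56 PM UTC on May 18.
Flight 1 lands earlier by 2 hours 59 minutes.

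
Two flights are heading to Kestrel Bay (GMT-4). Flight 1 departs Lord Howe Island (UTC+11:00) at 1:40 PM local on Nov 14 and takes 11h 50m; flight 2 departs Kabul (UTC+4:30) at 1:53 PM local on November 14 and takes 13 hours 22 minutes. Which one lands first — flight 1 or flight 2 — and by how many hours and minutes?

the first, by 8 hours 15 minutes

Flight 1 in UTC: 1:40 PM − 11:00 = 2:40 AM on Nov 14.
+11 hours 50 minutes → arrive 2:30 PM UTC on Nov 14.
Flight 2 in UTC: 1:53 PM − 4:30 = 9:23 AM on Nov 14.
+13 hours 22 minutes → arrive 10:45 PM UTC on Nov 14.
Flight 1 lands earlier by 8 hours 15 minutes.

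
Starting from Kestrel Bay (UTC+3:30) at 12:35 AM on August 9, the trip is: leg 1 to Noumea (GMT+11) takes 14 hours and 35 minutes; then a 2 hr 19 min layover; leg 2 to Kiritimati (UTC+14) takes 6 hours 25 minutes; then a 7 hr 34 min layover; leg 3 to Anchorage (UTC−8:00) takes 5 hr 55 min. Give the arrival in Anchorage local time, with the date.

Convert departure to UTC: 12:35 AM − 3:30 = 9:05 PM UTC on Aug 8.
Add 14 hours 35 minutes leg 1 → 11:40 AM UTC (Aug 9).
Add 2 hours 19 minutes layover in Noumea → 1:59 PM UTC.
Add 6 hours 25 minutes leg 2 → 8:24 PM UTC.
Add 7 hours 34 minutes layover in Kiritimati → 3:58 AM UTC (Aug 10).
Add 5 hours and 55 minutes leg 3 → 9:53 AM UTC.
Anchorage is UTC−8:00, so local arrival = 9:53 AM − 8:00 = 1:53 AM on Aug 10.

1:53 AM on August 10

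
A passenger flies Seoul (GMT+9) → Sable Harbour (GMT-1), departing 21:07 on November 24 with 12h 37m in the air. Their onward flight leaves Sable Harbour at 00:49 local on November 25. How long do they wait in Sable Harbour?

1 hour 5 minutes

Convert departure to UTC: 21:07 − 9:00 = 12:07 UTC on Nov 24.
Add 12 hours and 37 minutes flight time → 00:44 UTC (Nov 25).
Sable Harbour is UTC−1:00, so local arrival = 00:44 − 1:00 = 23:44 on Nov 24.
Layover = 00:49 − 23:44 (+1 day) = 1 hour 5 minutes.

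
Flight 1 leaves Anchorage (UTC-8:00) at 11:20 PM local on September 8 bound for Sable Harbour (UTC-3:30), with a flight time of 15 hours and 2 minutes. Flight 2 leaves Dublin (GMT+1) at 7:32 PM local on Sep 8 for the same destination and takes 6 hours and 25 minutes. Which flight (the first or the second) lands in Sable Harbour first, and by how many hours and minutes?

Flight 1 in UTC: 11:20 PM + 8:00 = 7:20 AM on Sep 9.
+15 hours and 2 minutes → arrive 10:22 PM UTC on Sep 9.
Flight 2 in UTC: 7:32 PM − 1:00 = 6:32 PM on Sep 8.
+6 hours and 25 minutes → arrive 12:57 AM UTC on Sep 9.
Flight 2 lands earlier by 21 hours 25 minutes.

the second, by 21 hours 25 minutes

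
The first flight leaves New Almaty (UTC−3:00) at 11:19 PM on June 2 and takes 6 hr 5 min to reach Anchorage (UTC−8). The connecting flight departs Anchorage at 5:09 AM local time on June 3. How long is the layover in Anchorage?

Convert departure to UTC: 11:19 PM + 3:00 = 2:19 AM UTC on Jun 3.
Add 6 hours 5 minutes flight time → 8:24 AM UTC.
Anchorage is UTC−8:00, so local arrival = 8:24 AM − 8:00 = 12:24 AM on Jun 3.
Layover = 5:09 AM − 12:24 AM = 4 hours 45 minutes.

4 hours 45 minutes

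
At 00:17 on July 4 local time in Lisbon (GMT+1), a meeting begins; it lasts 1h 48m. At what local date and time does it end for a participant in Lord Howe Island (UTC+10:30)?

Convert start to UTC: 00:17 − 1:00 = 23:17 UTC on Jul 3.
Add 1 hour and 48 minutes duration → 01:05 UTC (Jul 4).
Lord Howe Island is UTC+10:30, so local end time = 01:05 + 10:30 = 11:35 on Jul 4.

11:35 on July 4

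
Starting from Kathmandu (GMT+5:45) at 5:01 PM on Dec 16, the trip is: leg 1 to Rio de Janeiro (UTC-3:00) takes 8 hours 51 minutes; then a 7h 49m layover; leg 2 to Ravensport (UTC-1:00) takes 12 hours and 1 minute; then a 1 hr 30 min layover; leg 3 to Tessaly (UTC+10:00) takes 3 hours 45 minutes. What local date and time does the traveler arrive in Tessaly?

7:12 AM on December 18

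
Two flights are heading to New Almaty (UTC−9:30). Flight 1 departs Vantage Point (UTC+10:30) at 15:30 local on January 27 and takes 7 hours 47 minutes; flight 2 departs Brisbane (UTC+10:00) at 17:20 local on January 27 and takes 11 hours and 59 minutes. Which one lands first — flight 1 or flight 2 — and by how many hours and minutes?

Flight 1 in UTC: 15:30 − 10:30 = 05:00 on Jan 27.
+7 hours 47 minutes → arrive 12:47 UTC on Jan 27.
Flight 2 in UTC: 17:20 − 10:00 = 07:20 on Jan 27.
+11 hours and 59 minutes → arrive 19:19 UTC on Jan 27.
Flight 1 lands earlier by 6 hours 32 minutes.

the first, by 6 hours 32 minutes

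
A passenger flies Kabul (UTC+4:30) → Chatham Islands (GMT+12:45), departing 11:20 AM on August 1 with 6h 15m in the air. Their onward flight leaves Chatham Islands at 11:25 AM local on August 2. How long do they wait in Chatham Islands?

Convert departure to UTC: 11:20 AM − 4:30 = 6:50 AM UTC on Aug 1.
Add 6 hours 15 minutes flight time → 1:05 PM UTC.
Chatham Islands is UTC+12:45, so local arrival = 1:05 PM + 12:45 = 1:50 AM on Aug 2.
Layover = 11:25 AM − 1:50 AM = 9 hours 35 minutes.

9 hours 35 minutes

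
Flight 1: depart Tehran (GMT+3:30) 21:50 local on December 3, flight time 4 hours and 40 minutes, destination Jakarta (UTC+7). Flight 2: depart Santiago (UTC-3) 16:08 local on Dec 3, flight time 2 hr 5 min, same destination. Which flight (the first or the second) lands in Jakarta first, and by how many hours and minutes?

Flight 1 in UTC: 21:50 − 3:30 = 18:20 on Dec 3.
+4 hours and 40 minutes → arrive 23:00 UTC on Dec 3.
Flight 2 in UTC: 16:08 + 3:00 = 19:08 on Dec 3.
+2 hours and 5 minutes → arrive 21:13 UTC on Dec 3.
Flight 2 lands earlier by 1 hour 47 minutes.

the second, by 1 hour 47 minutes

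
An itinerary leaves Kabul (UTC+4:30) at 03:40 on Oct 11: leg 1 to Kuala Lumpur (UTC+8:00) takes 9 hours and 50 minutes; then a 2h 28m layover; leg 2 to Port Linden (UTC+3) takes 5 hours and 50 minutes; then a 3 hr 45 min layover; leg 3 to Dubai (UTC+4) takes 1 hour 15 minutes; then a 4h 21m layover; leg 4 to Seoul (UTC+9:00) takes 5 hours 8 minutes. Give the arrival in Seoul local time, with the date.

16:47 on Oct 12

Convert departure to UTC: 03:40 − 4:30 = 23:10 UTC on Oct 10.
Add 9 hours 50 minutes leg 1 → 09:00 UTC (Oct 11).
Add 2 hours and 28 minutes layover in Kuala Lumpur → 11:28 UTC.
Add 5 hours and 50 minutes leg 2 → 17:18 UTC.
Add 3 hours and 45 minutes layover in Port Linden → 21:03 UTC.
Add 1 hour 15 minutes leg 3 → 22:18 UTC.
Add 4 hours 21 minutes layover in Dubai → 02:39 UTC (Oct 12).
Add 5 hours 8 minutes leg 4 → 07:47 UTC.
Seoul is UTC+9:00, so local arrival = 07:47 + 9:00 = 16:47 on Oct 12.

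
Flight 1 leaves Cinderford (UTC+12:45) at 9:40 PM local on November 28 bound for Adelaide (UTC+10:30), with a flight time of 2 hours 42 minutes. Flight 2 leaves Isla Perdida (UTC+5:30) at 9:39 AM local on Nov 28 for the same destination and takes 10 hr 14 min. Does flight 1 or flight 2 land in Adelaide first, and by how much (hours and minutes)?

the first, by 2 hours 46 minutes

Flight 1 in UTC: 9:40 PM − 12:45 = 8:55 AM on Nov 28.
+2 hours 42 minutes → arrive 11:37 AM UTC on Nov 28.
Flight 2 in UTC: 9:39 AM − 5:30 = 4:09 AM on Nov 28.
+10 hours and 14 minutes → arrive 2:23 PM UTC on Nov 28.
Flight 1 lands earlier by 2 hours 46 minutes.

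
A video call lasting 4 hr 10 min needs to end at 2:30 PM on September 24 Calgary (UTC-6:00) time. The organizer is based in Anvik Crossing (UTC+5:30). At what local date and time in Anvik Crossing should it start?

Target end time in UTC: 2:30 PM + 6:00 = 8:30 PM on Sep 24.
Subtract 4 hours and 10 minutes → start 4:20 PM UTC on Sep 24.
Anvik Crossing is UTC+5:30: 4:20 PM + 5:30 = 9:50 PM on Sep 24.

9:50 PM on September 24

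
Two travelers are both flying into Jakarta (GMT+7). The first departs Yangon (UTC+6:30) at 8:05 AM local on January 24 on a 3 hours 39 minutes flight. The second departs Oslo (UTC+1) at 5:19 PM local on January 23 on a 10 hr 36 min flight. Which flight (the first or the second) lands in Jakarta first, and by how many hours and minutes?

the second, by 2 hours 19 minutes

Flight 1 in UTC: 8:05 AM − 6:30 = 1:35 AM on Jan 24.
+3 hours 39 minutes → arrive 5:14 AM UTC on Jan 24.
Flight 2 in UTC: 5:19 PM − 1:00 = 4:19 PM on Jan 23.
+10 hours and 36 minutes → arrive 2:55 AM UTC on Jan 24.
Flight 2 lands earlier by 2 hours 19 minutes.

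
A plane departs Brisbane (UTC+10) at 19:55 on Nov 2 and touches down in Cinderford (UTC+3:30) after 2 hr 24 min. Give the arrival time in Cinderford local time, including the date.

15:49 on November 2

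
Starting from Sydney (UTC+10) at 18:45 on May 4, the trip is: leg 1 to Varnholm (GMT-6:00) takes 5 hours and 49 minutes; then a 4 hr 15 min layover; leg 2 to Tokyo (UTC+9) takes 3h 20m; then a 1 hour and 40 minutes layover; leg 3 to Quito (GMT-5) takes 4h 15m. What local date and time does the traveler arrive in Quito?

23:04 on May 4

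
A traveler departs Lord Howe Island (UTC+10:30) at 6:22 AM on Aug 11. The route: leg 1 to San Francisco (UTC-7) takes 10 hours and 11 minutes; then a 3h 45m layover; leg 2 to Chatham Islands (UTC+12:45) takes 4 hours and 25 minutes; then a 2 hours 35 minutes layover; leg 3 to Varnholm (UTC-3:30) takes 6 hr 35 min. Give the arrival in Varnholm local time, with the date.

Convert departure to UTC: 6:22 AM − 10:30 = 7:52 PM UTC on Aug 10.
Add 10 hours 11 minutes leg 1 → 6:03 AM UTC (Aug 11).
Add 3 hours 45 minutes layover in San Francisco → 9:48 AM UTC.
Add 4 hours and 25 minutes leg 2 → 2:13 PM UTC.
Add 2 hours and 35 minutes layover in Chatham Islands → 4:48 PM UTC.
Add 6 hours and 35 minutes leg 3 → 11:23 PM UTC.
Varnholm is UTC−3:30, so local arrival = 11:23 PM − 3:30 = 7:53 PM on Aug 11.

7:53 PM on Aug 11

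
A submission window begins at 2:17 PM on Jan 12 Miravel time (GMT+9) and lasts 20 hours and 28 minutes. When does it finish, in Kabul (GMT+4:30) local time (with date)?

6:15 AM on January 13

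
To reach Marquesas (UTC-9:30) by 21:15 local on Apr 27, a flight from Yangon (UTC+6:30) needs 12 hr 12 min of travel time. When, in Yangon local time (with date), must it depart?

01:03 on April 28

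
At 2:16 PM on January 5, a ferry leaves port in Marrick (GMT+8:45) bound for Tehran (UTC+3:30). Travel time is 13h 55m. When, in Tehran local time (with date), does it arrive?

Convert departure to UTC: 2:16 PM − 8:45 = 5:31 AM UTC on Jan 5.
Add 13 hours and 55 minutes travel time → 7:26 PM UTC.
Tehran is UTC+3:30, so local arrival = 7:26 PM + 3:30 = 10:56 PM on Jan 5.

10:56 PM on January 5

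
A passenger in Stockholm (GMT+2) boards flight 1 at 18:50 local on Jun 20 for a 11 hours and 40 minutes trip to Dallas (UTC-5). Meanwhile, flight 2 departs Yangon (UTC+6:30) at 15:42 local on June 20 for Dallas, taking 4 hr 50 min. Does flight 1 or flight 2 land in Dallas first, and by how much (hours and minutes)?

the second, by 14 hours 28 minutes

Flight 1 in UTC: 18:50 − 2:00 = 16:50 on Jun 20.
+11 hours and 40 minutes → arrive 04:30 UTC on Jun 21.
Flight 2 in UTC: 15:42 − 6:30 = 09:12 on Jun 20.
+4 hours 50 minutes → arrive 14:02 UTC on Jun 20.
Flight 2 lands earlier by 14 hours 28 minutes.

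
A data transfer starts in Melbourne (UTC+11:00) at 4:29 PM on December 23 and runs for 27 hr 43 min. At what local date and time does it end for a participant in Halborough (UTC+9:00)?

Halborough is 2:00 behind Melbourne.
After 27 hours 43 minutes it is 8:12 PM (Dec 24) in Melbourne.
Shift by the zone difference: 8:12 PM − 2:00 = 6:12 PM on Dec 24 in Halborough.

6:12 PM on December 24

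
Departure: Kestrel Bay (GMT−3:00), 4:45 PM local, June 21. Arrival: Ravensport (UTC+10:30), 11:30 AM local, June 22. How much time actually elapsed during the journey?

Ravensport is 13:30 ahead of Kestrel Bay.
Clock-face elapsed time (ignoring zones) is 18 hours 45 minutes.
Actual elapsed = 18 hours 45 minutes − 13:30 = 5 hours 15 minutes.

5 hours 15 minutes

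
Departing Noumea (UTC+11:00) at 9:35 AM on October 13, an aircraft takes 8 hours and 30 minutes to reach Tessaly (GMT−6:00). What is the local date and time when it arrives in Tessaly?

Convert departure to UTC: 9:35 AM − 11:00 = 10:35 PM UTC on Oct 12.
Add 8 hours and 30 minutes travel time → 7:05 AM UTC (Oct 13).
Tessaly is UTC−6:00, so local arrival = 7:05 AM − 6:00 = 1:05 AM on Oct 13.

1:05 AM on Oct 13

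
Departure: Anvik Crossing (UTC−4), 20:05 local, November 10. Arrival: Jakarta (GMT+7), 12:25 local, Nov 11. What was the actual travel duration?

Departure in UTC: 20:05 + 4:00 = 00:05 on Nov 11.
Arrival in UTC: 12:25 − 7:00 = 05:25 on Nov 11.
Elapsed = 05:25 − 00:05 = 5 hours 20 minutes.

5 hours 20 minutes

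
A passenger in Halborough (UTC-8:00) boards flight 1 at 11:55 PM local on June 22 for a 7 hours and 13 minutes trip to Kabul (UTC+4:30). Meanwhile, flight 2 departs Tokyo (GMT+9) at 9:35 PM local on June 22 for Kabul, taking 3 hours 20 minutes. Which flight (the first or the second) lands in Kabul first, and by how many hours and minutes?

the second, by 23 hours 13 minutes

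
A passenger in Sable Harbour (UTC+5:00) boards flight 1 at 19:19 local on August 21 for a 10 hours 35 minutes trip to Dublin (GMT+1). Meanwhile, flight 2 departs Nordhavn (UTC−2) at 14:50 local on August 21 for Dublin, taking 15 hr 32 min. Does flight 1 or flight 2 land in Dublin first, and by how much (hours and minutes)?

the first, by 7 hours 28 minutes

Flight 1 in UTC: 19:19 − 5:00 = 14:19 on Aug 21.
+10 hours and 35 minutes → arrive 00:54 UTC on Aug 22.
Flight 2 in UTC: 14:50 + 2:00 = 16:50 on Aug 21.
+15 hours and 32 minutes → arrive 08:22 UTC on Aug 22.
Flight 1 lands earlier by 7 hours 28 minutes.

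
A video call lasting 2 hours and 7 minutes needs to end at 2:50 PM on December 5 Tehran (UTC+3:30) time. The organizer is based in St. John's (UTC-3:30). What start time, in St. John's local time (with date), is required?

Target end time in UTC: 2:50 PM − 3:30 = 11:20 AM on Dec 5.
Subtract 2 hours and 7 minutes → start 9:13 AM UTC on Dec 5.
St. John's is UTC−3:30: 9:13 AM − 3:30 = 5:43 AM on Dec 5.

5:43 AM on December 5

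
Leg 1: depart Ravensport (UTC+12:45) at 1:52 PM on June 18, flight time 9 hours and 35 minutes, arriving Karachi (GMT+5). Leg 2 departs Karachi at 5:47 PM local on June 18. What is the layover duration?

2 hours 5 minutes

Convert departure to UTC: 1:52 PM − 12:45 = 1:07 AM UTC on Jun 18.
Add 9 hours and 35 minutes flight time → 10:42 AM UTC.
Karachi is UTC+5:00, so local arrival = 10:42 AM + 5:00 = 3:42 PM on Jun 18.
Layover = 5:47 PM − 3:42 PM = 2 hours 5 minutes.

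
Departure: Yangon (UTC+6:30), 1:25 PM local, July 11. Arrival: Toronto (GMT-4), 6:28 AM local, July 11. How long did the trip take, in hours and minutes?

Toronto is 10:30 behind Yangon.
Clock-face elapsed time (ignoring zones) is −6 hours 57 minutes.
Actual elapsed = −6 hours 57 minutes + 10:30 = 3 hours 33 minutes.

3 hours 33 minutes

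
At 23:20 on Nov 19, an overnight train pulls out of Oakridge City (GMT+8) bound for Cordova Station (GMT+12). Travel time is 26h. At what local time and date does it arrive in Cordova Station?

05:20 on Nov 21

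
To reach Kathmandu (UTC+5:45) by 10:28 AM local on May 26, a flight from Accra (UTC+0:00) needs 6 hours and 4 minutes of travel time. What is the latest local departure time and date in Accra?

Target arrival in UTC: 10:28 AM − 5:45 = 4:43 AM on May 26.
Subtract 6 hours and 4 minutes → departure 10:39 PM UTC on May 25.
Accra is UTC+0, so departure is 10:39 PM on May 25.

10:39 PM on May 25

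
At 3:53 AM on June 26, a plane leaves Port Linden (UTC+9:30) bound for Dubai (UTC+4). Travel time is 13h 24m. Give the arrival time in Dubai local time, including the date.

11:47 AM on Jun 26

Convert departure to UTC: 3:53 AM − 9:30 = 6:23 PM UTC on Jun 25.
Add 13 hours 24 minutes travel time → 7:47 AM UTC (Jun 26).
Dubai is UTC+4:00, so local arrival = 7:47 AM + 4:00 = 11:47 AM on Jun 26.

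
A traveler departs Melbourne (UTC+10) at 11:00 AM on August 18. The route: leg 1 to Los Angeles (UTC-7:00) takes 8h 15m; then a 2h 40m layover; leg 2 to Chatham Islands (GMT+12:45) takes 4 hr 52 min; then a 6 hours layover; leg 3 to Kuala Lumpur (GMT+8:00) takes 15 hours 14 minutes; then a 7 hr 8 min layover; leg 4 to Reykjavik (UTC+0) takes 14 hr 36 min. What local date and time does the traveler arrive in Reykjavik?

11:45 AM on August 20

Convert departure to UTC: 11:00 AM − 10:00 = 1:00 AM UTC on Aug 18.
Add 8 hours and 15 minutes leg 1 → 9:15 AM UTC.
Add 2 hours and 40 minutes layover in Los Angeles → 11:55 AM UTC.
Add 4 hours 52 minutes leg 2 → 4:47 PM UTC.
Add 6 hours layover in Chatham Islands → 10:47 PM UTC.
Add 15 hours 14 minutes leg 3 → 2:01 PM UTC (Aug 19).
Add 7 hours and 8 minutes layover in Kuala Lumpur → 9:09 PM UTC.
Add 14 hours 36 minutes leg 4 → 11:45 AM UTC (Aug 20).
Reykjavik is UTC+0, so local arrival is the same: 11:45 AM on Aug 20.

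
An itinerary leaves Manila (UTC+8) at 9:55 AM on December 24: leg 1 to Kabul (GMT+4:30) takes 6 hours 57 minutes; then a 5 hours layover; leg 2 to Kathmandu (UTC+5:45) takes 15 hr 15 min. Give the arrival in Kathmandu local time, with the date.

Convert departure to UTC: 9:55 AM − 8:00 = 1:55 AM UTC on Dec 24.
Add 6 hours and 57 minutes leg 1 → 8:52 AM UTC.
Add 5 hours layover in Kabul → 1:52 PM UTC.
Add 15 hours 15 minutes leg 2 → 5:07 AM UTC (Dec 25).
Kathmandu is UTC+5:45, so local arrival = 5:07 AM + 5:45 = 10:52 AM on Dec 25.

10:52 AM on Dec 25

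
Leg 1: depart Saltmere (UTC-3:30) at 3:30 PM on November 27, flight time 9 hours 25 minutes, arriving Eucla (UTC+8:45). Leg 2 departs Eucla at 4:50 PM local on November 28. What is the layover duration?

3 hours 40 minutes

Convert departure to UTC: 3:30 PM + 3:30 = 7:00 PM UTC on Nov 27.
Add 9 hours 25 minutes flight time → 4:25 AM UTC (Nov 28).
Eucla is UTC+8:45, so local arrival = 4:25 AM + 8:45 = 1:10 PM on Nov 28.
Layover = 4:50 PM − 1:10 PM = 3 hours 40 minutes.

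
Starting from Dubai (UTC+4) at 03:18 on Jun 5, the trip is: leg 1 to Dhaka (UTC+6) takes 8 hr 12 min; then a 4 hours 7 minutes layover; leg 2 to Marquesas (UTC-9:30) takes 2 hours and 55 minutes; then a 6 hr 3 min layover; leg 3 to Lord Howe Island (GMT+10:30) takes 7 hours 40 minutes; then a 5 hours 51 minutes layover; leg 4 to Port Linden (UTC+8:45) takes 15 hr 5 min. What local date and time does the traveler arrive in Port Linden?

09:56 on June 7

Convert departure to UTC: 03:18 − 4:00 = 23:18 UTC on Jun 4.
Add 8 hours 12 minutes leg 1 → 07:30 UTC (Jun 5).
Add 4 hours 7 minutes layover in Dhaka → 11:37 UTC.
Add 2 hours and 55 minutes leg 2 → 14:32 UTC.
Add 6 hours and 3 minutes layover in Marquesas → 20:35 UTC.
Add 7 hours and 40 minutes leg 3 → 04:15 UTC (Jun 6).
Add 5 hours and 51 minutes layover in Lord Howe Island → 10:06 UTC.
Add 15 hours 5 minutes leg 4 → 01:11 UTC (Jun 7).
Port Linden is UTC+8:45, so local arrival = 01:11 + 8:45 = 09:56 on Jun 7.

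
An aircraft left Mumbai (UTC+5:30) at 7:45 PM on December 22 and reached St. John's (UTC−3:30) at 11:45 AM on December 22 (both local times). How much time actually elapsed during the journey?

St. John's is 9:00 behind Mumbai.
Clock-face elapsed time (ignoring zones) is −8 hours.
Actual elapsed = −8 hours + 9:00 = 1 hour.

1 hour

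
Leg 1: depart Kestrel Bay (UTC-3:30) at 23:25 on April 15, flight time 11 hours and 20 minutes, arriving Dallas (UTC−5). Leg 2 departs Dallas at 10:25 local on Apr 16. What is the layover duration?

1 hour 10 minutes

Convert departure to UTC: 23:25 + 3:30 = 02:55 UTC on Apr 16.
Add 11 hours 20 minutes flight time → 14:15 UTC.
Dallas is UTC−5:00, so local arrival = 14:15 − 5:00 = 09:15 on Apr 16.
Layover = 10:25 − 09:15 = 1 hour 10 minutes.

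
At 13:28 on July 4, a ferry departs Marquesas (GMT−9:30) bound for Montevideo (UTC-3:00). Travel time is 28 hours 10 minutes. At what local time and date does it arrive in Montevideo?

00:08 on Jul 6

Convert departure to UTC: 13:28 + 9:30 = 22:58 UTC on Jul 4.
Add 28 hours 10 minutes travel time → 03:08 UTC (Jul 6).
Montevideo is UTC−3:00, so local arrival = 03:08 − 3:00 = 00:08 on Jul 6.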